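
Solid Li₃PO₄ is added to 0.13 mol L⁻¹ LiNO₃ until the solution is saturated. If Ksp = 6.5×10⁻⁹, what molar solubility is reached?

3.0×10⁻⁶ M

Li₃PO₄(s) ⇌ 3 Li⁺(aq) + PO₄³⁻(aq)
Let s be the solubility of Li₃PO₄ here. The common ion gives [Li⁺] ≈ 0.13 mol L⁻¹, and [PO₄³⁻] = s.
Ksp = [Li⁺]^3[PO₄³⁻] = (0.13)^3s
s = 6.5×10⁻⁹ / (0.13)^3 = 3.0×10⁻⁶
s = 3.0×10⁻⁶ mol L⁻¹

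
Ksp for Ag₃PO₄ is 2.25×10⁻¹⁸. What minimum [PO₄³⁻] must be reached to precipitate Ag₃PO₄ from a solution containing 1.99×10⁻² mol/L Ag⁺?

2.86×10⁻¹³ M

The threshold for precipitation is Q = Ksp.
Ag₃PO₄(s) ⇌ 3 Ag⁺(aq) + PO₄³⁻(aq)
Ksp = [Ag⁺]^3[PO₄³⁻] = [PO₄³⁻](1.99×10⁻²)^3
[PO₄³⁻] = 2.25×10⁻¹⁸ / (1.99×10⁻²)^3 = 2.86×10⁻¹³
[PO₄³⁻] = 2.86×10⁻¹³ mol/L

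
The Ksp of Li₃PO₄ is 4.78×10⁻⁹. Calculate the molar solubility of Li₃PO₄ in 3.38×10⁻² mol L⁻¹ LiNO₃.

1.24×10⁻⁴ M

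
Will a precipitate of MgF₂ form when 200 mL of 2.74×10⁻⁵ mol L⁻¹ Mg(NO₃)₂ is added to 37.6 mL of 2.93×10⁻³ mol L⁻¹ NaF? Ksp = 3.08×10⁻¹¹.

The combined volume is 237.6 mL.
[Mg²⁺] = (2.74×10⁻⁵)(200)/237.6 = 2.31×10⁻⁵ mol L⁻¹
[F⁻] = (2.93×10⁻³)(37.6)/237.6 = 4.64×10⁻⁴ mol L⁻¹
Q = [Mg²⁺][F⁻]^2 = 4.96×10⁻¹²
Since Q (4.96×10⁻¹²) is less than Ksp (3.08×10⁻¹¹), no MgF₂ precipitates.

No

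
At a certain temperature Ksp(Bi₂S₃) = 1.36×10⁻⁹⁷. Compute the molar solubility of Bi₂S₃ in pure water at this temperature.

1.66×10⁻²⁰ M

Bi₂S₃(s) ⇌ 2 Bi³⁺(aq) + 3 S²⁻(aq)
Call the molar solubility s, so that [Bi³⁺] = 2s and [S²⁻] = 3s.
Ksp = [Bi³⁺]^2[S²⁻]^3 = (2s)^2 · (3s)^3 = 108s^5
108s^5 = 1.36×10⁻⁹⁷  ⇒  s^5 = 1.26×10⁻⁹⁹
s = 1.66×10⁻²⁰ mol L⁻¹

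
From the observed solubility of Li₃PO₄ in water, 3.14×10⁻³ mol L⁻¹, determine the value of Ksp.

Li₃PO₄(s) ⇌ 3 Li⁺(aq) + PO₄³⁻(aq)
For each mole of Li₃PO₄ that dissolves per liter, [Li⁺] = 3s and [PO₄³⁻] = s; let s denote this solubility.
Ksp = [Li⁺]^3[PO₄³⁻] = (3s)^3 · s = 27s^4
Ksp = 27 × (3.14×10⁻³)^4 = 2.62×10⁻⁹

Ksp = 2.62×10⁻⁹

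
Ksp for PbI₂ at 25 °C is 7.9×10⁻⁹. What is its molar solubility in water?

1.3×10⁻³ M

PbI₂(s) ⇌ Pb²⁺(aq) + 2 I⁻(aq)
With molar solubility s: [Pb²⁺] = s, [I⁻] = 2s.
Ksp = [Pb²⁺][I⁻]^2 = s · (2s)^2 = 4s^3
4s^3 = 7.9×10⁻⁹  ⇒  s^3 = 2.0×10⁻⁹
Taking the 3rd root, s = 1.3×10⁻³ mol/L.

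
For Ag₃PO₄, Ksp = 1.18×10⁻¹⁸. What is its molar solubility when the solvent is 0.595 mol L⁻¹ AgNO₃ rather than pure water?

5.60×10⁻¹⁸ M

Ag₃PO₄(s) ⇌ 3 Ag⁺(aq) + PO₄³⁻(aq)
The solution already contains Ag⁺ at 0.595 mol L⁻¹. Let s be the molar solubility of Ag₃PO₄.
[Ag⁺] ≈ 0.595 mol L⁻¹ (common ion dominates); [PO₄³⁻] = s.
Ksp = [Ag⁺]^3[PO₄³⁻] = (0.595)^3s
s = 1.18×10⁻¹⁸ / (0.595)^3 = 5.60×10⁻¹⁸
s = 5.60×10⁻¹⁸ mol L⁻¹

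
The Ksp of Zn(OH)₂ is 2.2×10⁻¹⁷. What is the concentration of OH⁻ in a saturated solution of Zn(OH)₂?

Zn(OH)₂(s) ⇌ Zn²⁺(aq) + 2 OH⁻(aq)
If s mol/L of Zn(OH)₂ dissolves, [Zn²⁺] = s and [OH⁻] = 2s.
Ksp = [Zn²⁺][OH⁻]^2 = s · (2s)^2 = 4s^3 = 2.2×10⁻¹⁷
s = 1.8×10⁻⁶ mol/L
[OH⁻] = 2s = 3.5×10⁻⁶ mol/L

3.5×10⁻⁶ M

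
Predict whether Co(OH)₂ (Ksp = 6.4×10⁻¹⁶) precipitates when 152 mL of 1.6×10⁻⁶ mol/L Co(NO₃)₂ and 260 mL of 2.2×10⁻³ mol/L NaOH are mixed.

Yes

After mixing, V = 152 mL + 260 mL = 412 mL.
[Co²⁺] = (1.6×10⁻⁶)(152)/412 = 5.9×10⁻⁷ mol/L
[OH⁻] = (2.2×10⁻³)(260)/412 = 1.4×10⁻³ mol/L
Q = [Co²⁺][OH⁻]^2 = 1.1×10⁻¹²
Because Q > Ksp (1.1×10⁻¹² vs 6.4×10⁻¹⁶), a precipitate of Co(OH)₂ forms.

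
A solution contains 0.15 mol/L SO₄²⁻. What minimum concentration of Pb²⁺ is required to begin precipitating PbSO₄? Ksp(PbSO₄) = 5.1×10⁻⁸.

3.4×10⁻⁷ M

Each salt precipitates once Q = Ksp for that salt.
PbSO₄(s) ⇌ Pb²⁺(aq) + SO₄²⁻(aq)
Ksp = [Pb²⁺][SO₄²⁻] = [Pb²⁺](0.15)
[Pb²⁺] = 5.1×10⁻⁸ / (0.15) = 3.4×10⁻⁷
[Pb²⁺] = 3.4×10⁻⁷ mol/L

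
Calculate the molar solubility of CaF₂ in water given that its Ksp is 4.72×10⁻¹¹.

CaF₂(s) ⇌ Ca²⁺(aq) + 2 F⁻(aq)
If s mol/L of CaF₂ dissolves, [Ca²⁺] = s and [F⁻] = 2s.
Ksp = [Ca²⁺][F⁻]^2 = s · (2s)^2 = 4s^3
4s^3 = 4.72×10⁻¹¹  ⇒  s^3 = 1.18×10⁻¹¹
s = (1.18×10⁻¹¹)^(1/3) = 2.28×10⁻⁴ mol L⁻¹

2.28×10⁻⁴ M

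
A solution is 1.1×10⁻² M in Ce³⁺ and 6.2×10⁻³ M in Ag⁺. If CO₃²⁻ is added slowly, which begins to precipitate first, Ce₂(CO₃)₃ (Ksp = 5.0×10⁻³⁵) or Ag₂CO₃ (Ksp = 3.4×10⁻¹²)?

Each salt precipitates once Q = Ksp for that salt.
For Ce₂(CO₃)₃: [CO₃²⁻] = (Ksp/[Ce³⁺]^2)^(1/3) = 7.4×10⁻¹¹ M
For Ag₂CO₃: [CO₃²⁻] = (Ksp/[Ag⁺]^2) = 8.8×10⁻⁸ M
Since Ce₂(CO₃)₃ needs less CO₃²⁻ to reach saturation, it precipitates first.

Ce₂(CO₃)₃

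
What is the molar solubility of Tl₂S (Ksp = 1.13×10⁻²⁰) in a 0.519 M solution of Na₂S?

Tl₂S(s) ⇌ 2 Tl⁺(aq) + S²⁻(aq)
Let s be the solubility of Tl₂S here. The common ion gives [S²⁻] ≈ 0.519 M, and [Tl⁺] = 2s.
Ksp = [Tl⁺]^2[S²⁻] = (2s)^2(0.519)
(2s)^2 = 1.13×10⁻²⁰ / (0.519) = 2.18×10⁻²⁰
s = 7.38×10⁻¹¹ M

7.38×10⁻¹¹ M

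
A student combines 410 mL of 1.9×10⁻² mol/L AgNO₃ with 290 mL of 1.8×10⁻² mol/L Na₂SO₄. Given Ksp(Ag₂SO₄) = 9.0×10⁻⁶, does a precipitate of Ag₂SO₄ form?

Total volume after mixing = 410 + 290 = 700 mL.
[Ag⁺] = (1.9×10⁻²)(410)/700 = 1.1×10⁻² mol/L
[SO₄²⁻] = (1.8×10⁻²)(290)/700 = 7.5×10⁻³ mol/L
Q = [Ag⁺]^2[SO₄²⁻] = 9.2×10⁻⁷
Q < Ksp (9.2×10⁻⁷ vs 9.0×10⁻⁶); the solution remains unsaturated and no precipitate forms.

No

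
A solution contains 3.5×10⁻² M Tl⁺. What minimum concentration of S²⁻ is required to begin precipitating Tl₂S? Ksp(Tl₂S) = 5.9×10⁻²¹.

4.8×10⁻¹⁸ M

A salt starts to precipitate once the ion product Q reaches its Ksp.
Tl₂S(s) ⇌ 2 Tl⁺(aq) + S²⁻(aq)
Ksp = [Tl⁺]^2[S²⁻] = [S²⁻](3.5×10⁻²)^2
[S²⁻] = 5.9×10⁻²¹ / (3.5×10⁻²)^2 = 4.8×10⁻¹⁸
[S²⁻] = 4.8×10⁻¹⁸ M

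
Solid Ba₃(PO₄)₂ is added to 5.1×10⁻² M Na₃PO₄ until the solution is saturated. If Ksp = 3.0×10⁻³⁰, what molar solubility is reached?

3.5×10⁻¹⁰ M

Ba₃(PO₄)₂(s) ⇌ 3 Ba²⁺(aq) + 2 PO₄³⁻(aq)
Let s be the solubility of Ba₃(PO₄)₂ here. The common ion gives [PO₄³⁻] ≈ 5.1×10⁻² M, and [Ba²⁺] = 3s.
Ksp = [Ba²⁺]^3[PO₄³⁻]^2 = (3s)^3(5.1×10⁻²)^2
(3s)^3 = 3.0×10⁻³⁰ / (5.1×10⁻²)^2 = 1.2×10⁻²⁷
s = 3.5×10⁻¹⁰ M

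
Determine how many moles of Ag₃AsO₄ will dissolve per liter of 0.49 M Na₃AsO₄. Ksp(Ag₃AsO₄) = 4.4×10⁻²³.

1.5×10⁻⁸ M

Ag₃AsO₄(s) ⇌ 3 Ag⁺(aq) + AsO₄³⁻(aq)
AsO₄³⁻ is already present at 0.49 M. If s mol/L of Ag₃AsO₄ dissolves, [Ag⁺] = 3s while [AsO₄³⁻] ≈ 0.49 M.
Ksp = [Ag⁺]^3[AsO₄³⁻] = (3s)^3(0.49)
(3s)^3 = 4.4×10⁻²³ / (0.49) = 9.0×10⁻²³
s = 1.5×10⁻⁸ M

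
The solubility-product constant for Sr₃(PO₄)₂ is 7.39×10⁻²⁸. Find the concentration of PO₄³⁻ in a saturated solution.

2.94×10⁻⁶ M

Sr₃(PO₄)₂(s) ⇌ 3 Sr²⁺(aq) + 2 PO₄³⁻(aq)
For each mole of Sr₃(PO₄)₂ that dissolves per liter, [Sr²⁺] = 3s and [PO₄³⁻] = 2s; let s denote this solubility.
Ksp = [Sr²⁺]^3[PO₄³⁻]^2 = (3s)^3 · (2s)^2 = 108s^5 = 7.39×10⁻²⁸
s = 1.47×10⁻⁶ mol/L
[PO₄³⁻] = 2s = 2.94×10⁻⁶ mol/L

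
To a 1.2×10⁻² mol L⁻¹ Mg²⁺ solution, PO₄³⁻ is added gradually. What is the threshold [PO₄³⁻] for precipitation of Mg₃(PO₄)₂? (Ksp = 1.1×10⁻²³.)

Precipitation of each salt begins when its ion product equals Ksp.
Mg₃(PO₄)₂(s) ⇌ 3 Mg²⁺(aq) + 2 PO₄³⁻(aq)
Ksp = [Mg²⁺]^3[PO₄³⁻]^2 = [PO₄³⁻]^2(1.2×10⁻²)^3
[PO₄³⁻]^2 = 1.1×10⁻²³ / (1.2×10⁻²)^3 = 6.4×10⁻¹⁸
[PO₄³⁻] = 2.5×10⁻⁹ mol L⁻¹

2.5×10⁻⁹ M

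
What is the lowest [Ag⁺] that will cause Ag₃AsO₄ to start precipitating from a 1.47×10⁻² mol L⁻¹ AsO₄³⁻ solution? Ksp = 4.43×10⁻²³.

1.44×10⁻⁷ M

Precipitation begins when Q = Ksp.
Ag₃AsO₄(s) ⇌ 3 Ag⁺(aq) + AsO₄³⁻(aq)
Ksp = [Ag⁺]^3[AsO₄³⁻] = [Ag⁺]^3(1.47×10⁻²)
[Ag⁺]^3 = 4.43×10⁻²³ / (1.47×10⁻²) = 3.01×10⁻²¹
[Ag⁺] = 1.44×10⁻⁷ mol L⁻¹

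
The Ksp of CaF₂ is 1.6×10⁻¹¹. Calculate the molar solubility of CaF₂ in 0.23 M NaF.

CaF₂(s) ⇌ Ca²⁺(aq) + 2 F⁻(aq)
With F⁻ already at 0.23 M and s small, take [F⁻] ≈ 0.23 M and [Ca²⁺] = s.
Ksp = [Ca²⁺][F⁻]^2 = s(0.23)^2
s = 1.6×10⁻¹¹ / (0.23)^2 = 3.0×10⁻¹⁰
s = 3.0×10⁻¹⁰ M

3.0×10⁻¹⁰ M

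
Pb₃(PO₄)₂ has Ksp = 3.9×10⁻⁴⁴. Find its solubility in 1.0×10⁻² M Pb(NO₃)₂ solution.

Pb₃(PO₄)₂(s) ⇌ 3 Pb²⁺(aq) + 2 PO₄³⁻(aq)
The solution already contains Pb²⁺ at 1.0×10⁻² M. Let s be the molar solubility of Pb₃(PO₄)₂.
[Pb²⁺] ≈ 1.0×10⁻² M (common ion dominates); [PO₄³⁻] = 2s.
Ksp = [Pb²⁺]^3[PO₄³⁻]^2 = (1.0×10⁻²)^3(2s)^2
(2s)^2 = 3.9×10⁻⁴⁴ / (1.0×10⁻²)^3 = 3.9×10⁻³⁸
s = 9.9×10⁻²⁰ M

9.9×10⁻²⁰ M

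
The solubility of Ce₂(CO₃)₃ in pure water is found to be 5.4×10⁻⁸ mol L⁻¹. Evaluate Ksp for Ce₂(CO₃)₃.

Ksp = 5.0×10⁻³⁵

Ce₂(CO₃)₃(s) ⇌ 2 Ce³⁺(aq) + 3 CO₃²⁻(aq)
Call the molar solubility s, so that [Ce³⁺] = 2s and [CO₃²⁻] = 3s.
Ksp = [Ce³⁺]^2[CO₃²⁻]^3 = (2s)^2 · (3s)^3 = 108s^5
Ksp = 108 × (5.4×10⁻⁸)^5 = 5.0×10⁻³⁵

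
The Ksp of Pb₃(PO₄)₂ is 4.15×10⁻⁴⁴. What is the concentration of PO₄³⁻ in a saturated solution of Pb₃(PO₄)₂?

1.65×10⁻⁹ M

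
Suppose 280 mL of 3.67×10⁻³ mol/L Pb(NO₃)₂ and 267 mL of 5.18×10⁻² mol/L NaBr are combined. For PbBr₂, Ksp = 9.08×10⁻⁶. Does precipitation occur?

No

The combined volume is 547 mL.
[Pb²⁺] = (3.67×10⁻³)(280)/547 = 1.88×10⁻³ mol/L
[Br⁻] = (5.18×10⁻²)(267)/547 = 2.53×10⁻² mol/L
Q = [Pb²⁺][Br⁻]^2 = 1.20×10⁻⁶
Since Q (1.20×10⁻⁶) is less than Ksp (9.08×10⁻⁶), no PbBr₂ precipitates.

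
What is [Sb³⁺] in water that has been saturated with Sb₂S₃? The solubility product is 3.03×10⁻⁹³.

2.46×10⁻¹⁹ M

Sb₂S₃(s) ⇌ 2 Sb³⁺(aq) + 3 S²⁻(aq)
Let s be the molar solubility. Then [Sb³⁺] = 2s and [S²⁻] = 3s.
Ksp = [Sb³⁺]^2[S²⁻]^3 = (2s)^2 · (3s)^3 = 108s^5 = 3.03×10⁻⁹³
s = 1.23×10⁻¹⁹ M
[Sb³⁺] = 2s = 2.46×10⁻¹⁹ M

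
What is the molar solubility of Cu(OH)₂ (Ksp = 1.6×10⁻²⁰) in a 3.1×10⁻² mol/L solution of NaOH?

1.7×10⁻¹⁷ M

Cu(OH)₂(s) ⇌ Cu²⁺(aq) + 2 OH⁻(aq)
The solution already contains OH⁻ at 3.1×10⁻² mol/L. Let s be the molar solubility of Cu(OH)₂.
[OH⁻] ≈ 3.1×10⁻² mol/L (common ion dominates); [Cu²⁺] = s.
Ksp = [Cu²⁺][OH⁻]^2 = s(3.1×10⁻²)^2
s = 1.6×10⁻²⁰ / (3.1×10⁻²)^2 = 1.7×10⁻¹⁷
s = 1.7×10⁻¹⁷ mol/L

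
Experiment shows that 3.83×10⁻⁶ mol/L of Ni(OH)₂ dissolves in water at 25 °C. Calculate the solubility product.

Ksp = 2.25×10⁻¹⁶

Ni(OH)₂(s) ⇌ Ni²⁺(aq) + 2 OH⁻(aq)
If s mol/L of Ni(OH)₂ dissolves, [Ni²⁺] = s and [OH⁻] = 2s.
Ksp = [Ni²⁺][OH⁻]^2 = s · (2s)^2 = 4s^3
Ksp = 4 × (3.83×10⁻⁶)^3 = 2.25×10⁻¹⁶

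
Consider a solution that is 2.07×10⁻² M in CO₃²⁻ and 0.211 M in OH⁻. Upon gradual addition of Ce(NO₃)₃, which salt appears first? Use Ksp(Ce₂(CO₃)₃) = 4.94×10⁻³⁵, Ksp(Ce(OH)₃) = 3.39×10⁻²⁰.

Ce(OH)₃

Precipitation of each salt begins when its ion product equals Ksp.
For Ce₂(CO₃)₃: [Ce³⁺] = (Ksp/[CO₃²⁻]^3)^(1/2) = 2.36×10⁻¹⁵ M
For Ce(OH)₃: [Ce³⁺] = (Ksp/[OH⁻]^3) = 3.61×10⁻¹⁸ M
Since Ce(OH)₃ needs less Ce³⁺ to reach saturation, it precipitates first.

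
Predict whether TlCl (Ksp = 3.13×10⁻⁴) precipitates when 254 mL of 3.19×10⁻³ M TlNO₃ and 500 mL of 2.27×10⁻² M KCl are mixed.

No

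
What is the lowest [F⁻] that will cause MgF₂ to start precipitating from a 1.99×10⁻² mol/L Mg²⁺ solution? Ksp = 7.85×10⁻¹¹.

6.28×10⁻⁵ M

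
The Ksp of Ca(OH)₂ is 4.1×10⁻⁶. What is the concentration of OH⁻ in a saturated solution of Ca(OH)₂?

2.0×10⁻² M

Ca(OH)₂(s) ⇌ Ca²⁺(aq) + 2 OH⁻(aq)
Let s be the molar solubility. Then [Ca²⁺] = s and [OH⁻] = 2s.
Ksp = [Ca²⁺][OH⁻]^2 = s · (2s)^2 = 4s^3 = 4.1×10⁻⁶
s = 1.0×10⁻² mol/L
[OH⁻] = 2s = 2.0×10⁻² mol/L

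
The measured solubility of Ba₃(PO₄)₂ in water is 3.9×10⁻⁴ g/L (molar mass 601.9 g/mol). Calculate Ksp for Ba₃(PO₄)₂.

Ksp = 1.2×10⁻²⁹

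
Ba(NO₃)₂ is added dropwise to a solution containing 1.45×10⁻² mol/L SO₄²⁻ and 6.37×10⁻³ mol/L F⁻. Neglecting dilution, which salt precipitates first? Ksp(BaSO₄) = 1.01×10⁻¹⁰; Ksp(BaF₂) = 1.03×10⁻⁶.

BaSO₄

The threshold for precipitation is Q = Ksp.
For BaSO₄: [Ba²⁺] = (Ksp/[SO₄²⁻]) = 6.97×10⁻⁹ mol/L
For BaF₂: [Ba²⁺] = (Ksp/[F⁻]^2) = 2.54×10⁻² mol/L
The smaller threshold [Ba²⁺] is reached first, so BaSO₄ precipitates first.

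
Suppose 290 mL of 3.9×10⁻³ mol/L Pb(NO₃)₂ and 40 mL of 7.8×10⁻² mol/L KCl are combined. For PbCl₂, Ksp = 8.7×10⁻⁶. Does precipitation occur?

The combined volume is 330 mL.
[Pb²⁺] = (3.9×10⁻³)(290)/330 = 3.4×10⁻³ mol/L
[Cl⁻] = (7.8×10⁻²)(40)/330 = 9.5×10⁻³ mol/L
Q = [Pb²⁺][Cl⁻]^2 = 3.1×10⁻⁷
Q < Ksp (3.1×10⁻⁷ vs 8.7×10⁻⁶); the solution remains unsaturated and no precipitate forms.

No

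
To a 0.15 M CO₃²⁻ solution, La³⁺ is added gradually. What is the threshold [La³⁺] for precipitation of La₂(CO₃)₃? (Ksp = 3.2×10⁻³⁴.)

Each salt precipitates once Q = Ksp for that salt.
La₂(CO₃)₃(s) ⇌ 2 La³⁺(aq) + 3 CO₃²⁻(aq)
Ksp = [La³⁺]^2[CO₃²⁻]^3 = [La³⁺]^2(0.15)^3
[La³⁺]^2 = 3.2×10⁻³⁴ / (0.15)^3 = 9.5×10⁻³²
[La³⁺] = 3.1×10⁻¹⁶ M

3.1×10⁻¹⁶ M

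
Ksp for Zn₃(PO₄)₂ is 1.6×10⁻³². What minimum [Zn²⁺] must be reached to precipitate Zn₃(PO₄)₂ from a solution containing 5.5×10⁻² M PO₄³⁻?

Precipitation of each salt begins when its ion product equals Ksp.
Zn₃(PO₄)₂(s) ⇌ 3 Zn²⁺(aq) + 2 PO₄³⁻(aq)
Ksp = [Zn²⁺]^3[PO₄³⁻]^2 = [Zn²⁺]^3(5.5×10⁻²)^2
[Zn²⁺]^3 = 1.6×10⁻³² / (5.5×10⁻²)^2 = 5.3×10⁻³⁰
[Zn²⁺] = 1.7×10⁻¹⁰ M

1.7×10⁻¹⁰ M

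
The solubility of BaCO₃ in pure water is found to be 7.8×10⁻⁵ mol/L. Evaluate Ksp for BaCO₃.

BaCO₃(s) ⇌ Ba²⁺(aq) + CO₃²⁻(aq)
Call the molar solubility s, so that [Ba²⁺] = s and [CO₃²⁻] = s.
Ksp = [Ba²⁺][CO₃²⁻] = s · s = s^2
Ksp = (7.8×10⁻⁵)^2 = 6.1×10⁻⁹

Ksp = 6.1×10⁻⁹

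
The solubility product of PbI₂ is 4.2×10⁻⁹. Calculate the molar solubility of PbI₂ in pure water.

1.0×10⁻³ M

PbI₂(s) ⇌ Pb²⁺(aq) + 2 I⁻(aq)
For each mole of PbI₂ that dissolves per liter, [Pb²⁺] = s and [I⁻] = 2s; let s denote this solubility.
Ksp = [Pb²⁺][I⁻]^2 = s · (2s)^2 = 4s^3
4s^3 = 4.2×10⁻⁹  ⇒  s^3 = 1.1×10⁻⁹
s = (1.1×10⁻⁹)^(1/3) = 1.0×10⁻³ mol/L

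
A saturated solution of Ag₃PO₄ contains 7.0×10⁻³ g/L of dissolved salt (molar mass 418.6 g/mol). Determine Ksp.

s = (7.0×10⁻³ g L⁻¹)/(418.6 g mol⁻¹) = 1.672×10⁻⁵ M
Ag₃PO₄(s) ⇌ 3 Ag⁺(aq) + PO₄³⁻(aq)
If s mol/L of Ag₃PO₄ dissolves, [Ag⁺] = 3s and [PO₄³⁻] = s.
Ksp = [Ag⁺]^3[PO₄³⁻] = (3s)^3 · s = 27s^4
Ksp = 27 × (1.672×10⁻⁵)^4 = 2.1×10⁻¹⁸

Ksp = 2.1×10⁻¹⁸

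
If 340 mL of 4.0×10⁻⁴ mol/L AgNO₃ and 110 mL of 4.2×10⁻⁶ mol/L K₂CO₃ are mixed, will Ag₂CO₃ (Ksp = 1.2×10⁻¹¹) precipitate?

No

After mixing, V = 340 mL + 110 mL = 450 mL.
[Ag⁺] = (4.0×10⁻⁴)(340)/450 = 3.0×10⁻⁴ mol/L
[CO₃²⁻] = (4.2×10⁻⁶)(110)/450 = 1.0×10⁻⁶ mol/L
Q = [Ag⁺]^2[CO₃²⁻] = 9.4×10⁻¹⁴
Since Q (9.4×10⁻¹⁴) is less than Ksp (1.2×10⁻¹¹), no Ag₂CO₃ precipitates.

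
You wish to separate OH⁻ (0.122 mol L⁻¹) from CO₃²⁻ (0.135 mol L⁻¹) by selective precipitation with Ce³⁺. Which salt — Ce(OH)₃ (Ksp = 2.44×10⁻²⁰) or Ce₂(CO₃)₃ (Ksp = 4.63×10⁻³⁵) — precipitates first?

Ce(OH)₃

Each salt precipitates once Q = Ksp for that salt.
For Ce(OH)₃: [Ce³⁺] = (Ksp/[OH⁻]^3) = 1.34×10⁻¹⁷ mol L⁻¹
For Ce₂(CO₃)₃: [Ce³⁺] = (Ksp/[CO₃²⁻]^3)^(1/2) = 1.37×10⁻¹⁶ mol L⁻¹
Since Ce(OH)₃ needs less Ce³⁺ to reach saturation, it precipitates first.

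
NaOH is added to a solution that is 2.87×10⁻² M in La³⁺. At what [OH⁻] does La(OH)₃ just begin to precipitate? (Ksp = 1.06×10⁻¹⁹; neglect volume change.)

The threshold for precipitation is Q = Ksp.
La(OH)₃(s) ⇌ La³⁺(aq) + 3 OH⁻(aq)
Ksp = [La³⁺][OH⁻]^3 = [OH⁻]^3(2.87×10⁻²)
[OH⁻]^3 = 1.06×10⁻¹⁹ / (2.87×10⁻²) = 3.69×10⁻¹⁸
[OH⁻] = 1.55×10⁻⁶ M

1.55×10⁻⁶ M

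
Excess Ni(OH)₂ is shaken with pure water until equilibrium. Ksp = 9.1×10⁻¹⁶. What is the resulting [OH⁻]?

1.2×10⁻⁵ M

Ni(OH)₂(s) ⇌ Ni²⁺(aq) + 2 OH⁻(aq)
Let s be the molar solubility. Then [Ni²⁺] = s and [OH⁻] = 2s.
Ksp = [Ni²⁺][OH⁻]^2 = s · (2s)^2 = 4s^3 = 9.1×10⁻¹⁶
s = 6.1×10⁻⁶ M
[OH⁻] = 2s = 1.2×10⁻⁵ M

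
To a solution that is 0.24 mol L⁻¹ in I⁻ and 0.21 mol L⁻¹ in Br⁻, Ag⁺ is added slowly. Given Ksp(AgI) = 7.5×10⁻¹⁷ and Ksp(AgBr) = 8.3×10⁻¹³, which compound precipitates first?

A salt starts to precipitate once the ion product Q reaches its Ksp.
For AgI: [Ag⁺] = (Ksp/[I⁻]) = 3.1×10⁻¹⁶ mol L⁻¹
For AgBr: [Ag⁺] = (Ksp/[Br⁻]) = 4.0×10⁻¹² mol L⁻¹
AgI requires the lower [Ag⁺], so it precipitates first.

AgI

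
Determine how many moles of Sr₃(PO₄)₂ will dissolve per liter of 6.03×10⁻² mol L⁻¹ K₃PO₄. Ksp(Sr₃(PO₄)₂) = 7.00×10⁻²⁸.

Sr₃(PO₄)₂(s) ⇌ 3 Sr²⁺(aq) + 2 PO₄³⁻(aq)
Let s be the solubility of Sr₃(PO₄)₂ here. The common ion gives [PO₄³⁻] ≈ 6.03×10⁻² mol L⁻¹, and [Sr²⁺] = 3s.
Ksp = [Sr²⁺]^3[PO₄³⁻]^2 = (3s)^3(6.03×10⁻²)^2
(3s)^3 = 7.00×10⁻²⁸ / (6.03×10⁻²)^2 = 1.93×10⁻²⁵
s = 1.92×10⁻⁹ mol L⁻¹

1.92×10⁻⁹ M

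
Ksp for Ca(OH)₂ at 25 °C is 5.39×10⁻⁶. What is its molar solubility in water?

Ca(OH)₂(s) ⇌ Ca²⁺(aq) + 2 OH⁻(aq)
Call the molar solubility s, so that [Ca²⁺] = s and [OH⁻] = 2s.
Ksp = [Ca²⁺][OH⁻]^2 = s · (2s)^2 = 4s^3
4s^3 = 5.39×10⁻⁶  ⇒  s^3 = 1.35×10⁻⁶
s = 1.10×10⁻² mol L⁻¹

1.10×10⁻² M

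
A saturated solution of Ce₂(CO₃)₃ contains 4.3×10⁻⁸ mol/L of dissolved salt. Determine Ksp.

Ce₂(CO₃)₃(s) ⇌ 2 Ce³⁺(aq) + 3 CO₃²⁻(aq)
Let s be the molar solubility. Then [Ce³⁺] = 2s and [CO₃²⁻] = 3s.
Ksp = [Ce³⁺]^2[CO₃²⁻]^3 = (2s)^2 · (3s)^3 = 108s^5
Ksp = 108 × (4.3×10⁻⁸)^5 = 1.6×10⁻³⁵

Ksp = 1.6×10⁻³⁵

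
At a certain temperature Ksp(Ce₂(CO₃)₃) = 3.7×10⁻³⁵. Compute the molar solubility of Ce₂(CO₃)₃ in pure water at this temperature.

Ce₂(CO₃)₃(s) ⇌ 2 Ce³⁺(aq) + 3 CO₃²⁻(aq)
For each mole of Ce₂(CO₃)₃ that dissolves per liter, [Ce³⁺] = 2s and [CO₃²⁻] = 3s; let s denote this solubility.
Ksp = [Ce³⁺]^2[CO₃²⁻]^3 = (2s)^2 · (3s)^3 = 108s^5
108s^5 = 3.7×10⁻³⁵  ⇒  s^5 = 3.4×10⁻³⁷
s = (3.4×10⁻³⁷)^(1/5) = 5.1×10⁻⁸ M

5.1×10⁻⁸ M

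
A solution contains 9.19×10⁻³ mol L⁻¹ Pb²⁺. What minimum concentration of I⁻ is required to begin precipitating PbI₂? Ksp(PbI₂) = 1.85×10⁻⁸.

Precipitation begins when Q = Ksp.
PbI₂(s) ⇌ Pb²⁺(aq) + 2 I⁻(aq)
Ksp = [Pb²⁺][I⁻]^2 = [I⁻]^2(9.19×10⁻³)
[I⁻]^2 = 1.85×10⁻⁸ / (9.19×10⁻³) = 2.01×10⁻⁶
[I⁻] = 1.42×10⁻³ mol L⁻¹

1.42×10⁻³ M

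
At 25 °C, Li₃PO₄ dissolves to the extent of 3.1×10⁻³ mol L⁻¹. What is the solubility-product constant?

Ksp = 2.5×10⁻⁹

Li₃PO₄(s) ⇌ 3 Li⁺(aq) + PO₄³⁻(aq)
Call the molar solubility s, so that [Li⁺] = 3s and [PO₄³⁻] = s.
Ksp = [Li⁺]^3[PO₄³⁻] = (3s)^3 · s = 27s^4
Ksp = 27 × (3.1×10⁻³)^4 = 2.5×10⁻⁹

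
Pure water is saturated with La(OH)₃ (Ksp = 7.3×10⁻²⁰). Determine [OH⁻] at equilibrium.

La(OH)₃(s) ⇌ La³⁺(aq) + 3 OH⁻(aq)
Call the molar solubility s, so that [La³⁺] = s and [OH⁻] = 3s.
Ksp = [La³⁺][OH⁻]^3 = s · (3s)^3 = 27s^4 = 7.3×10⁻²⁰
s = 7.2×10⁻⁶ mol L⁻¹
[OH⁻] = 3s = 2.2×10⁻⁵ mol L⁻¹

2.2×10⁻⁵ M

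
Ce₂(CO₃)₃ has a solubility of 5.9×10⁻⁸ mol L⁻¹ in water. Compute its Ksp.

Ksp = 7.7×10⁻³⁵

Ce₂(CO₃)₃(s) ⇌ 2 Ce³⁺(aq) + 3 CO₃²⁻(aq)
With molar solubility s: [Ce³⁺] = 2s, [CO₃²⁻] = 3s.
Ksp = [Ce³⁺]^2[CO₃²⁻]^3 = (2s)^2 · (3s)^3 = 108s^5
Ksp = 108 × (5.9×10⁻⁸)^5 = 7.7×10⁻³⁵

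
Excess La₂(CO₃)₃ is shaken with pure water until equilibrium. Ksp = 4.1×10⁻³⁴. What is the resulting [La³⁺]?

La₂(CO₃)₃(s) ⇌ 2 La³⁺(aq) + 3 CO₃²⁻(aq)
With molar solubility s: [La³⁺] = 2s, [CO₃²⁻] = 3s.
Ksp = [La³⁺]^2[CO₃²⁻]^3 = (2s)^2 · (3s)^3 = 108s^5 = 4.1×10⁻³⁴
s = 8.2×10⁻⁸ mol L⁻¹
[La³⁺] = 2s = 1.6×10⁻⁷ mol L⁻¹

1.6×10⁻⁷ M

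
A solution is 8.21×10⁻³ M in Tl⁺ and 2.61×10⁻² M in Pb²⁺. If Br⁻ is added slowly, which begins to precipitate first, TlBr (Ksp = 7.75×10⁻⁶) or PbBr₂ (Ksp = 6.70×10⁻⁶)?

Precipitation begins when Q = Ksp.
For TlBr: [Br⁻] = (Ksp/[Tl⁺]) = 9.44×10⁻⁴ M
For PbBr₂: [Br⁻] = (Ksp/[Pb²⁺])^(1/2) = 1.60×10⁻² M
TlBr requires the lower [Br⁻], so it precipitates first.

TlBr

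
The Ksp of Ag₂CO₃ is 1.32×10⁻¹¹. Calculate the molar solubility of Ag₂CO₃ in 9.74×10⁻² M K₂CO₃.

Ag₂CO₃(s) ⇌ 2 Ag⁺(aq) + CO₃²⁻(aq)
With CO₃²⁻ already at 9.74×10⁻² M and s small, take [CO₃²⁻] ≈ 9.74×10⁻² M and [Ag⁺] = 2s.
Ksp = [Ag⁺]^2[CO₃²⁻] = (2s)^2(9.74×10⁻²)
(2s)^2 = 1.32×10⁻¹¹ / (9.74×10⁻²) = 1.36×10⁻¹⁰
s = 5.82×10⁻⁶ M

5.82×10⁻⁶ M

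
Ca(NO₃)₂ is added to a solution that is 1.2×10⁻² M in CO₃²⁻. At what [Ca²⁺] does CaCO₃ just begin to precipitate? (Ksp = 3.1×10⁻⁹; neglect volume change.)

The threshold for precipitation is Q = Ksp.
CaCO₃(s) ⇌ Ca²⁺(aq) + CO₃²⁻(aq)
Ksp = [Ca²⁺][CO₃²⁻] = [Ca²⁺](1.2×10⁻²)
[Ca²⁺] = 3.1×10⁻⁹ / (1.2×10⁻²) = 2.6×10⁻⁷
[Ca²⁺] = 2.6×10⁻⁷ M

2.6×10⁻⁷ M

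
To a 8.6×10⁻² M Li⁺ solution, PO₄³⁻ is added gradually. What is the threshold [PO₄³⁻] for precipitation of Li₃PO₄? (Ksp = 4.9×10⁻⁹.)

Precipitation begins when Q = Ksp.
Li₃PO₄(s) ⇌ 3 Li⁺(aq) + PO₄³⁻(aq)
Ksp = [Li⁺]^3[PO₄³⁻] = [PO₄³⁻](8.6×10⁻²)^3
[PO₄³⁻] = 4.9×10⁻⁹ / (8.6×10⁻²)^3 = 7.7×10⁻⁶
[PO₄³⁻] = 7.7×10⁻⁶ M

7.7×10⁻⁶ M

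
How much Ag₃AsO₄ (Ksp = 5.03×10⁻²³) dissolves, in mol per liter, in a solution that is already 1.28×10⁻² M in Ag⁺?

2.40×10⁻¹⁷ M

Ag₃AsO₄(s) ⇌ 3 Ag⁺(aq) + AsO₄³⁻(aq)
Let s be the solubility of Ag₃AsO₄ here. The common ion gives [Ag⁺] ≈ 1.28×10⁻² M, and [AsO₄³⁻] = s.
Ksp = [Ag⁺]^3[AsO₄³⁻] = (1.28×10⁻²)^3s
s = 5.03×10⁻²³ / (1.28×10⁻²)^3 = 2.40×10⁻¹⁷
s = 2.40×10⁻¹⁷ M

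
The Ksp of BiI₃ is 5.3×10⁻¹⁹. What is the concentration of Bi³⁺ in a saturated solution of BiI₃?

1.2×10⁻⁵ M

BiI₃(s) ⇌ Bi³⁺(aq) + 3 I⁻(aq)
With molar solubility s: [Bi³⁺] = s, [I⁻] = 3s.
Ksp = [Bi³⁺][I⁻]^3 = s · (3s)^3 = 27s^4 = 5.3×10⁻¹⁹
s = 1.2×10⁻⁵ M
[Bi³⁺] = s = 1.2×10⁻⁵ M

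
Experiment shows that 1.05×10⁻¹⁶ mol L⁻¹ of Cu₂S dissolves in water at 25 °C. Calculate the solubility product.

Ksp = 4.63×10⁻⁴⁸

Cu₂S(s) ⇌ 2 Cu⁺(aq) + S²⁻(aq)
If s mol/L of Cu₂S dissolves, [Cu⁺] = 2s and [S²⁻] = s.
Ksp = [Cu⁺]^2[S²⁻] = (2s)^2 · s = 4s^3
Ksp = 4 × (1.05×10⁻¹⁶)^3 = 4.63×10⁻⁴⁸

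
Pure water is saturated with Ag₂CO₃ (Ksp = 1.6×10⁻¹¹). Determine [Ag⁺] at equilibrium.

Ag₂CO₃(s) ⇌ 2 Ag⁺(aq) + CO₃²⁻(aq)
For each mole of Ag₂CO₃ that dissolves per liter, [Ag⁺] = 2s and [CO₃²⁻] = s; let s denote this solubility.
Ksp = [Ag⁺]^2[CO₃²⁻] = (2s)^2 · s = 4s^3 = 1.6×10⁻¹¹
s = 1.6×10⁻⁴ mol/L
[Ag⁺] = 2s = 3.2×10⁻⁴ mol/L

3.2×10⁻⁴ M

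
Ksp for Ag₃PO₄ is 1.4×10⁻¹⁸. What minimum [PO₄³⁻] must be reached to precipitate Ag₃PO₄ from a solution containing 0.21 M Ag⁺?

1.5×10⁻¹⁶ M

Each salt precipitates once Q = Ksp for that salt.
Ag₃PO₄(s) ⇌ 3 Ag⁺(aq) + PO₄³⁻(aq)
Ksp = [Ag⁺]^3[PO₄³⁻] = [PO₄³⁻](0.21)^3
[PO₄³⁻] = 1.4×10⁻¹⁸ / (0.21)^3 = 1.5×10⁻¹⁶
[PO₄³⁻] = 1.5×10⁻¹⁶ M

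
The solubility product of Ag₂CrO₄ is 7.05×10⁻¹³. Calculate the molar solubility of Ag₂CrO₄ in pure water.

5.61×10⁻⁵ M

Ag₂CrO₄(s) ⇌ 2 Ag⁺(aq) + CrO₄²⁻(aq)
With molar solubility s: [Ag⁺] = 2s, [CrO₄²⁻] = s.
Ksp = [Ag⁺]^2[CrO₄²⁻] = (2s)^2 · s = 4s^3
4s^3 = 7.05×10⁻¹³  ⇒  s^3 = 1.76×10⁻¹³
s = 5.61×10⁻⁵ mol/L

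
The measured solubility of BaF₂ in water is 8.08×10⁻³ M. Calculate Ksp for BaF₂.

Ksp = 2.11×10⁻⁶

BaF₂(s) ⇌ Ba²⁺(aq) + 2 F⁻(aq)
Call the molar solubility s, so that [Ba²⁺] = s and [F⁻] = 2s.
Ksp = [Ba²⁺][F⁻]^2 = s · (2s)^2 = 4s^3
Ksp = 4 × (8.08×10⁻³)^3 = 2.11×10⁻⁶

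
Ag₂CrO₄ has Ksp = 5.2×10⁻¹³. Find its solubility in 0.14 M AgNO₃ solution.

Ag₂CrO₄(s) ⇌ 2 Ag⁺(aq) + CrO₄²⁻(aq)
With Ag⁺ already at 0.14 M and s small, take [Ag⁺] ≈ 0.14 M and [CrO₄²⁻] = s.
Ksp = [Ag⁺]^2[CrO₄²⁻] = (0.14)^2s
s = 5.2×10⁻¹³ / (0.14)^2 = 2.7×10⁻¹¹
s = 2.7×10⁻¹¹ M

2.7×10⁻¹¹ M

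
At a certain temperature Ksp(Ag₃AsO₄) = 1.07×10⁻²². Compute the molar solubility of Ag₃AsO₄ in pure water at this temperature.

Ag₃AsO₄(s) ⇌ 3 Ag⁺(aq) + AsO₄³⁻(aq)
For each mole of Ag₃AsO₄ that dissolves per liter, [Ag⁺] = 3s and [AsO₄³⁻] = s; let s denote this solubility.
Ksp = [Ag⁺]^3[AsO₄³⁻] = (3s)^3 · s = 27s^4
27s^4 = 1.07×10⁻²²  ⇒  s^4 = 3.96×10⁻²⁴
Taking the 4th root, s = 1.41×10⁻⁶ mol/L.

1.41×10⁻⁶ M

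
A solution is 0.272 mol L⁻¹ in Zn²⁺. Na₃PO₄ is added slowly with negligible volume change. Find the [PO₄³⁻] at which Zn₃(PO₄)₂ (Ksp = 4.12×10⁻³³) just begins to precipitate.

The threshold for precipitation is Q = Ksp.
Zn₃(PO₄)₂(s) ⇌ 3 Zn²⁺(aq) + 2 PO₄³⁻(aq)
Ksp = [Zn²⁺]^3[PO₄³⁻]^2 = [PO₄³⁻]^2(0.272)^3
[PO₄³⁻]^2 = 4.12×10⁻³³ / (0.272)^3 = 2.05×10⁻³¹
[PO₄³⁻] = 4.52×10⁻¹⁶ mol L⁻¹

4.52×10⁻¹⁶ M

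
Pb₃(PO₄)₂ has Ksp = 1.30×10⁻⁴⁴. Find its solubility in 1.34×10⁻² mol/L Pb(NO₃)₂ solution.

Pb₃(PO₄)₂(s) ⇌ 3 Pb²⁺(aq) + 2 PO₄³⁻(aq)
Pb²⁺ is already present at 1.34×10⁻² mol/L. If s mol/L of Pb₃(PO₄)₂ dissolves, [PO₄³⁻] = 2s while [Pb²⁺] ≈ 1.34×10⁻² mol/L.
Ksp = [Pb²⁺]^3[PO₄³⁻]^2 = (1.34×10⁻²)^3(2s)^2
(2s)^2 = 1.30×10⁻⁴⁴ / (1.34×10⁻²)^3 = 5.40×10⁻³⁹
s = 3.68×10⁻²⁰ mol/L

3.68×10⁻²⁰ M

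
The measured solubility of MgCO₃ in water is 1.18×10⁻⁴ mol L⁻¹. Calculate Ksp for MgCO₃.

Ksp = 1.39×10⁻⁸

MgCO₃(s) ⇌ Mg²⁺(aq) + CO₃²⁻(aq)
Call the molar solubility s, so that [Mg²⁺] = s and [CO₃²⁻] = s.
Ksp = [Mg²⁺][CO₃²⁻] = s · s = s^2
Ksp = (1.18×10⁻⁴)^2 = 1.39×10⁻⁸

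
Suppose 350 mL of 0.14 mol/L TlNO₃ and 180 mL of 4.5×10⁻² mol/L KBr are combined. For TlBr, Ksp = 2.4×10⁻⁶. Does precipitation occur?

After mixing, V = 350 mL + 180 mL = 530 mL.
[Tl⁺] = (0.14)(350)/530 = 9.2×10⁻² mol/L
[Br⁻] = (4.5×10⁻²)(180)/530 = 1.5×10⁻² mol/L
Q = [Tl⁺][Br⁻] = 1.4×10⁻³
Since Q (1.4×10⁻³) exceeds Ksp (2.4×10⁻⁶), TlBr will precipitate.

Yes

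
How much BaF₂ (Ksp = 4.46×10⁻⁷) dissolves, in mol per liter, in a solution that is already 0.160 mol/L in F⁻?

1.74×10⁻⁵ M

BaF₂(s) ⇌ Ba²⁺(aq) + 2 F⁻(aq)
F⁻ is already present at 0.160 mol/L. If s mol/L of BaF₂ dissolves, [Ba²⁺] = s while [F⁻] ≈ 0.160 mol/L.
Ksp = [Ba²⁺][F⁻]^2 = s(0.160)^2
s = 4.46×10⁻⁷ / (0.160)^2 = 1.74×10⁻⁵
s = 1.74×10⁻⁵ mol/L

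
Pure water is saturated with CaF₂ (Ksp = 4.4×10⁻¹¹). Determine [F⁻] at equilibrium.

4.4×10⁻⁴ M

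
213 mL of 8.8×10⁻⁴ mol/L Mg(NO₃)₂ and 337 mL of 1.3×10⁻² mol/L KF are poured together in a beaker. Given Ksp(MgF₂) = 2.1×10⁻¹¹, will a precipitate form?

The combined volume is 550 mL.
[Mg²⁺] = (8.8×10⁻⁴)(213)/550 = 3.4×10⁻⁴ mol/L
[F⁻] = (1.3×10⁻²)(337)/550 = 8.0×10⁻³ mol/L
Q = [Mg²⁺][F⁻]^2 = 2.2×10⁻⁸
Because Q > Ksp (2.2×10⁻⁸ vs 2.1×10⁻¹¹), a precipitate of MgF₂ forms.

Yes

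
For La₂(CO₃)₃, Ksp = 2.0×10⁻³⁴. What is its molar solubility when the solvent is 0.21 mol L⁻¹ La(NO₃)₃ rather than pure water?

La₂(CO₃)₃(s) ⇌ 2 La³⁺(aq) + 3 CO₃²⁻(aq)
La³⁺ is already present at 0.21 mol L⁻¹. If s mol/L of La₂(CO₃)₃ dissolves, [CO₃²⁻] = 3s while [La³⁺] ≈ 0.21 mol L⁻¹.
Ksp = [La³⁺]^2[CO₃²⁻]^3 = (0.21)^2(3s)^3
(3s)^3 = 2.0×10⁻³⁴ / (0.21)^2 = 4.5×10⁻³³
s = 5.5×10⁻¹² mol L⁻¹

5.5×10⁻¹² M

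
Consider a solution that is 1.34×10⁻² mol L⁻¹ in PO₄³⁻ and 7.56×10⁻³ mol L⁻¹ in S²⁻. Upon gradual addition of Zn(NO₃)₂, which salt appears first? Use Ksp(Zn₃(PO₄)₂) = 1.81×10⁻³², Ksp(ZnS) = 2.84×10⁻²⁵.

Each salt precipitates once Q = Ksp for that salt.
For Zn₃(PO₄)₂: [Zn²⁺] = (Ksp/[PO₄³⁻]^2)^(1/3) = 4.65×10⁻¹⁰ mol L⁻¹
For ZnS: [Zn²⁺] = (Ksp/[S²⁻]) = 3.76×10⁻²³ mol L⁻¹
The smaller threshold [Zn²⁺] is reached first, so ZnS precipitates first.

ZnS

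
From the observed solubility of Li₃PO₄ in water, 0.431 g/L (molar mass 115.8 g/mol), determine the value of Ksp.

s = (0.431 g L⁻¹)/(115.8 g mol⁻¹) = 3.7219×10⁻³ M
Li₃PO₄(s) ⇌ 3 Li⁺(aq) + PO₄³⁻(aq)
Let s be the molar solubility. Then [Li⁺] = 3s and [PO₄³⁻] = s.
Ksp = [Li⁺]^3[PO₄³⁻] = (3s)^3 · s = 27s^4
Ksp = 27 × (3.7219×10⁻³)^4 = 5.18×10⁻⁹

Ksp = 5.18×10⁻⁹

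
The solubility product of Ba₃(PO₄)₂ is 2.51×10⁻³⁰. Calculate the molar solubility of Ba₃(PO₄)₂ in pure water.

Ba₃(PO₄)₂(s) ⇌ 3 Ba²⁺(aq) + 2 PO₄³⁻(aq)
Call the molar solubility s, so that [Ba²⁺] = 3s and [PO₄³⁻] = 2s.
Ksp = [Ba²⁺]^3[PO₄³⁻]^2 = (3s)^3 · (2s)^2 = 108s^5
108s^5 = 2.51×10⁻³⁰  ⇒  s^5 = 2.32×10⁻³²
Taking the 5th root, s = 4.71×10⁻⁷ mol/L.

4.71×10⁻⁷ M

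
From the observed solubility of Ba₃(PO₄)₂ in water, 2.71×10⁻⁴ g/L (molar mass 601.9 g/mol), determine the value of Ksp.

Ksp = 2.00×10⁻³⁰

Molar solubility s = (2.71×10⁻⁴ g/L) / (601.9 g/mol) = 4.5024×10⁻⁷ mol/L
Ba₃(PO₄)₂(s) ⇌ 3 Ba²⁺(aq) + 2 PO₄³⁻(aq)
Call the molar solubility s, so that [Ba²⁺] = 3s and [PO₄³⁻] = 2s.
Ksp = [Ba²⁺]^3[PO₄³⁻]^2 = (3s)^3 · (2s)^2 = 108s^5
Ksp = 108 × (4.5024×10⁻⁷)^5 = 2.00×10⁻³⁰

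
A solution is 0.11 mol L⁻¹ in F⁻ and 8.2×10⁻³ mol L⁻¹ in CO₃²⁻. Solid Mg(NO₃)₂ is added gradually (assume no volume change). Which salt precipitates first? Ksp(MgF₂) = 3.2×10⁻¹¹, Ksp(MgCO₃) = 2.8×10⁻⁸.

MgF₂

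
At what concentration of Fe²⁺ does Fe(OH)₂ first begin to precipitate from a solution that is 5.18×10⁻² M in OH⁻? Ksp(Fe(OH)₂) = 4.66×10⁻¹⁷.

1.74×10⁻¹⁴ M

Precipitation of each salt begins when its ion product equals Ksp.
Fe(OH)₂(s) ⇌ Fe²⁺(aq) + 2 OH⁻(aq)
Ksp = [Fe²⁺][OH⁻]^2 = [Fe²⁺](5.18×10⁻²)^2
[Fe²⁺] = 4.66×10⁻¹⁷ / (5.18×10⁻²)^2 = 1.74×10⁻¹⁴
[Fe²⁺] = 1.74×10⁻¹⁴ M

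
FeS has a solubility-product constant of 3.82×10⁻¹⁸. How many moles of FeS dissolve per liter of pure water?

FeS(s) ⇌ Fe²⁺(aq) + S²⁻(aq)
With molar solubility s: [Fe²⁺] = s, [S²⁻] = s.
Ksp = [Fe²⁺][S²⁻] = s · s = s^2
s^2 = 3.82×10⁻¹⁸
Taking the 2nd root, s = 1.95×10⁻⁹ M.

1.95×10⁻⁹ M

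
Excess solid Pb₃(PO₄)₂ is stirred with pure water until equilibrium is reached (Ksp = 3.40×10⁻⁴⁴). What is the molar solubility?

Pb₃(PO₄)₂(s) ⇌ 3 Pb²⁺(aq) + 2 PO₄³⁻(aq)
With molar solubility s: [Pb²⁺] = 3s, [PO₄³⁻] = 2s.
Ksp = [Pb²⁺]^3[PO₄³⁻]^2 = (3s)^3 · (2s)^2 = 108s^5
108s^5 = 3.40×10⁻⁴⁴  ⇒  s^5 = 3.15×10⁻⁴⁶
s = 7.94×10⁻¹⁰ mol L⁻¹

7.94×10⁻¹⁰ M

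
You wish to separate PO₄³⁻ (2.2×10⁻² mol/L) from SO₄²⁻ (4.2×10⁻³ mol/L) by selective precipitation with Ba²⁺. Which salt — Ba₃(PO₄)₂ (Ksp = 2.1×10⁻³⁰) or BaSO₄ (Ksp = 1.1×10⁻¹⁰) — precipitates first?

The threshold for precipitation is Q = Ksp.
For Ba₃(PO₄)₂: [Ba²⁺] = (Ksp/[PO₄³⁻]^2)^(1/3) = 1.6×10⁻⁹ mol/L
For BaSO₄: [Ba²⁺] = (Ksp/[SO₄²⁻]) = 2.6×10⁻⁸ mol/L
Ba₃(PO₄)₂ requires the lower [Ba²⁺], so it precipitates first.

Ba₃(PO₄)₂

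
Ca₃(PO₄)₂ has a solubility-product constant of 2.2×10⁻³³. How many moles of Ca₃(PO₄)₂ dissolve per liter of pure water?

1.2×10⁻⁷ M

Ca₃(PO₄)₂(s) ⇌ 3 Ca²⁺(aq) + 2 PO₄³⁻(aq)
Let s be the molar solubility. Then [Ca²⁺] = 3s and [PO₄³⁻] = 2s.
Ksp = [Ca²⁺]^3[PO₄³⁻]^2 = (3s)^3 · (2s)^2 = 108s^5
108s^5 = 2.2×10⁻³³  ⇒  s^5 = 2.0×10⁻³⁵
Taking the 5th root, s = 1.2×10⁻⁷ mol L⁻¹.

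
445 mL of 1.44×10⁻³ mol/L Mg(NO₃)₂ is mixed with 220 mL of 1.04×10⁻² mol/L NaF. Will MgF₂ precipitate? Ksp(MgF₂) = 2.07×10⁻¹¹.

Yes

Total volume after mixing = 445 + 220 = 665 mL.
[Mg²⁺] = (1.44×10⁻³)(445)/665 = 9.64×10⁻⁴ mol/L
[F⁻] = (1.04×10⁻²)(220)/665 = 3.44×10⁻³ mol/L
Q = [Mg²⁺][F⁻]^2 = 1.14×10⁻⁸
Because Q > Ksp (1.14×10⁻⁸ vs 2.07×10⁻¹¹), a precipitate of MgF₂ forms.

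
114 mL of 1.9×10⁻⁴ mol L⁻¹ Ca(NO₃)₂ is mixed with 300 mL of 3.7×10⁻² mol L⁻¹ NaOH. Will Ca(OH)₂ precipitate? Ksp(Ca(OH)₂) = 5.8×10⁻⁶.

The combined volume is 414 mL.
[Ca²⁺] = (1.9×10⁻⁴)(114)/414 = 5.2×10⁻⁵ mol L⁻¹
[OH⁻] = (3.7×10⁻²)(300)/414 = 2.7×10⁻² mol L⁻¹
Q = [Ca²⁺][OH⁻]^2 = 3.8×10⁻⁸
Q = 3.8×10⁻⁸ < Ksp = 5.8×10⁻⁶, so the solution is unsaturated and no precipitate forms.

No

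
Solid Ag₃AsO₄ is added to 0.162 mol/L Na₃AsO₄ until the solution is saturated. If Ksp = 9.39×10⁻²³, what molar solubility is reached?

Ag₃AsO₄(s) ⇌ 3 Ag⁺(aq) + AsO₄³⁻(aq)
Let s be the solubility of Ag₃AsO₄ here. The common ion gives [AsO₄³⁻] ≈ 0.162 mol/L, and [Ag⁺] = 3s.
Ksp = [Ag⁺]^3[AsO₄³⁻] = (3s)^3(0.162)
(3s)^3 = 9.39×10⁻²³ / (0.162) = 5.80×10⁻²²
s = 2.78×10⁻⁸ mol/L

2.78×10⁻⁸ M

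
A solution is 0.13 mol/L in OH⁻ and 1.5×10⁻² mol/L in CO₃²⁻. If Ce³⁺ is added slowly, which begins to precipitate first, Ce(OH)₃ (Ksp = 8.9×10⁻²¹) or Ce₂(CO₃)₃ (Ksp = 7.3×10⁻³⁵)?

Each salt precipitates once Q = Ksp for that salt.
For Ce(OH)₃: [Ce³⁺] = (Ksp/[OH⁻]^3) = 4.1×10⁻¹⁸ mol/L
For Ce₂(CO₃)₃: [Ce³⁺] = (Ksp/[CO₃²⁻]^3)^(1/2) = 4.7×10⁻¹⁵ mol/L
Ce(OH)₃ requires the lower [Ce³⁺], so it precipitates first.

Ce(OH)₃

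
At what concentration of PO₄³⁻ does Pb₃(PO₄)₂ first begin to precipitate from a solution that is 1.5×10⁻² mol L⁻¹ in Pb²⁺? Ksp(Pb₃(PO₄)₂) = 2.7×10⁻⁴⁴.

8.9×10⁻²⁰ M

Each salt precipitates once Q = Ksp for that salt.
Pb₃(PO₄)₂(s) ⇌ 3 Pb²⁺(aq) + 2 PO₄³⁻(aq)
Ksp = [Pb²⁺]^3[PO₄³⁻]^2 = [PO₄³⁻]^2(1.5×10⁻²)^3
[PO₄³⁻]^2 = 2.7×10⁻⁴⁴ / (1.5×10⁻²)^3 = 8.0×10⁻³⁹
[PO₄³⁻] = 8.9×10⁻²⁰ mol L⁻¹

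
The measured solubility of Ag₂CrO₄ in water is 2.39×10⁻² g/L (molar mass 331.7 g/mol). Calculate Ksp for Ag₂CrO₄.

Molar solubility s = (2.39×10⁻² g/L) / (331.7 g/mol) = 7.2053×10⁻⁵ mol/L
Ag₂CrO₄(s) ⇌ 2 Ag⁺(aq) + CrO₄²⁻(aq)
With molar solubility s: [Ag⁺] = 2s, [CrO₄²⁻] = s.
Ksp = [Ag⁺]^2[CrO₄²⁻] = (2s)^2 · s = 4s^3
Ksp = 4 × (7.2053×10⁻⁵)^3 = 1.50×10⁻¹²

Ksp = 1.50×10⁻¹²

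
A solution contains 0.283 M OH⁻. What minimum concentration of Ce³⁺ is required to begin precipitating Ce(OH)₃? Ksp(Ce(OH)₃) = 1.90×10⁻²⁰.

8.38×10⁻¹⁹ M

A salt starts to precipitate once the ion product Q reaches its Ksp.
Ce(OH)₃(s) ⇌ Ce³⁺(aq) + 3 OH⁻(aq)
Ksp = [Ce³⁺][OH⁻]^3 = [Ce³⁺](0.283)^3
[Ce³⁺] = 1.90×10⁻²⁰ / (0.283)^3 = 8.38×10⁻¹⁹
[Ce³⁺] = 8.38×10⁻¹⁹ M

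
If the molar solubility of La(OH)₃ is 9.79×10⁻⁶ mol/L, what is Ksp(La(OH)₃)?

La(OH)₃(s) ⇌ La³⁺(aq) + 3 OH⁻(aq)
Let s be the molar solubility. Then [La³⁺] = s and [OH⁻] = 3s.
Ksp = [La³⁺][OH⁻]^3 = s · (3s)^3 = 27s^4
Ksp = 27 × (9.79×10⁻⁶)^4 = 2.48×10⁻¹⁹

Ksp = 2.48×10⁻¹⁹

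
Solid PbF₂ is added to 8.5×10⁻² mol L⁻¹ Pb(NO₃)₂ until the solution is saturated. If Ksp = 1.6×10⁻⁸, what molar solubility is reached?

PbF₂(s) ⇌ Pb²⁺(aq) + 2 F⁻(aq)
With Pb²⁺ already at 8.5×10⁻² mol L⁻¹ and s small, take [Pb²⁺] ≈ 8.5×10⁻² mol L⁻¹ and [F⁻] = 2s.
Ksp = [Pb²⁺][F⁻]^2 = (8.5×10⁻²)(2s)^2
(2s)^2 = 1.6×10⁻⁸ / (8.5×10⁻²) = 1.9×10⁻⁷
s = 2.2×10⁻⁴ mol L⁻¹

2.2×10⁻⁴ M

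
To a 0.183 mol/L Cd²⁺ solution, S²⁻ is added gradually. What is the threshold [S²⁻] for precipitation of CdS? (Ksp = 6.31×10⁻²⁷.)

Each salt precipitates once Q = Ksp for that salt.
CdS(s) ⇌ Cd²⁺(aq) + S²⁻(aq)
Ksp = [Cd²⁺][S²⁻] = [S²⁻](0.183)
[S²⁻] = 6.31×10⁻²⁷ / (0.183) = 3.45×10⁻²⁶
[S²⁻] = 3.45×10⁻²⁶ mol/L

3.45×10⁻²⁶ M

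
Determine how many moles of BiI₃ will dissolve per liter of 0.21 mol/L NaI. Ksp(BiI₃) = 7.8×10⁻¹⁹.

8.4×10⁻¹⁷ M

BiI₃(s) ⇌ Bi³⁺(aq) + 3 I⁻(aq)
I⁻ is already present at 0.21 mol/L. If s mol/L of BiI₃ dissolves, [Bi³⁺] = s while [I⁻] ≈ 0.21 mol/L.
Ksp = [Bi³⁺][I⁻]^3 = s(0.21)^3
s = 7.8×10⁻¹⁹ / (0.21)^3 = 8.4×10⁻¹⁷
s = 8.4×10⁻¹⁷ mol/L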